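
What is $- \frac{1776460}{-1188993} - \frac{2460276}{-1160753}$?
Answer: $\frac{4987282216448}{1380127191729} \approx 3.6136$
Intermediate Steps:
$- \frac{1776460}{-1188993} - \frac{2460276}{-1160753} = \left(-1776460\right) \left(- \frac{1}{1188993}\right) - - \frac{2460276}{1160753} = \frac{1776460}{1188993} + \frac{2460276}{1160753} = \frac{4987282216448}{1380127191729}$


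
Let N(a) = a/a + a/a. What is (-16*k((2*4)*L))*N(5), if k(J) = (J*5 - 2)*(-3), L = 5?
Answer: 19008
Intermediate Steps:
N(a) = 2 (N(a) = 1 + 1 = 2)
k(J) = 6 - 15*J (k(J) = (5*J - 2)*(-3) = (-2 + 5*J)*(-3) = 6 - 15*J)
(-16*k((2*4)*L))*N(5) = -16*(6 - 15*2*4*5)*2 = -16*(6 - 120*5)*2 = -16*(6 - 15*40)*2 = -16*(6 - 600)*2 = -16*(-594)*2 = 9504*2 = 19008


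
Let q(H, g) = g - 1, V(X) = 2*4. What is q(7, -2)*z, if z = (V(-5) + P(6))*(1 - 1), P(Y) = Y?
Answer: 0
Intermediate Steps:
V(X) = 8
q(H, g) = -1 + g
z = 0 (z = (8 + 6)*(1 - 1) = 14*0 = 0)
q(7, -2)*z = (-1 - 2)*0 = -3*0 = 0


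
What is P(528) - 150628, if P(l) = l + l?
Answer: -149572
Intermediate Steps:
P(l) = 2*l
P(528) - 150628 = 2*528 - 150628 = 1056 - 150628 = -149572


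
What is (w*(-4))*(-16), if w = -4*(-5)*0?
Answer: 0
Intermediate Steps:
w = 0 (w = 20*0 = 0)
(w*(-4))*(-16) = (0*(-4))*(-16) = 0*(-16) = 0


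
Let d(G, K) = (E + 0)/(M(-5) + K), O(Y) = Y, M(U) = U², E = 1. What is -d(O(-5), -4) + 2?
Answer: 41/21 ≈ 1.9524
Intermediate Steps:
d(G, K) = 1/(25 + K) (d(G, K) = (1 + 0)/((-5)² + K) = 1/(25 + K))
-d(O(-5), -4) + 2 = -1/(25 - 4) + 2 = -1/21 + 2 = 41/21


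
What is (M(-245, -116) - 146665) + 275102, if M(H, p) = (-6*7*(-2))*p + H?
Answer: 118448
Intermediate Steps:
M(H, p) = H + 84*p (M(H, p) = (-42*(-2))*p + H = 84*p + H = H + 84*p)
(M(-245, -116) - 146665) + 275102 = ((-245 + 84*(-116)) - 146665) + 275102 = ((-245 - 9744) - 146665) + 275102 = (-9989 - 146665) + 275102 = -156654 + 275102 = 118448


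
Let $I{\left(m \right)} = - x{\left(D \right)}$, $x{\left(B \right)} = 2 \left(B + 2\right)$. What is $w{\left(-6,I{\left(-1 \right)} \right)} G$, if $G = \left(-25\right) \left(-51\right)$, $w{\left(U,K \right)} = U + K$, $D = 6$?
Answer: $-28050$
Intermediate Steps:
$x{\left(B \right)} = 4 + 2 B$ ($x{\left(B \right)} = 2 \left(2 + B\right) = 4 + 2 B$)
$I{\left(m \right)} = -16$ ($I{\left(m \right)} = - (4 + 2 \cdot 6) = - (4 + 12) = \left(-1\right) 16 = -16$)
$w{\left(U,K \right)} = K + U$
$G = 1275$
$w{\left(-6,I{\left(-1 \right)} \right)} G = \left(-16 - 6\right) 1275 = \left(-22\right) 1275 = -28050$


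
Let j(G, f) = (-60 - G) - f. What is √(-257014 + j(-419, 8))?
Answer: I*√256663 ≈ 506.62*I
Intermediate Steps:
j(G, f) = -60 - G - f
√(-257014 + j(-419, 8)) = √(-257014 + (-60 - 1*(-419) - 1*8)) = √(-257014 + (-60 + 419 - 8)) = √(-257014 + 351) = √(-256663) = I*√256663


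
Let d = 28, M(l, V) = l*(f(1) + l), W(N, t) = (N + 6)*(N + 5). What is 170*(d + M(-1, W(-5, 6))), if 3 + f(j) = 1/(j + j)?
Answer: 5355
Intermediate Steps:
f(j) = -3 + 1/(2*j) (f(j) = -3 + 1/(j + j) = -3 + 1/(2*j))
W(N, t) = (5 + N)*(6 + N) (W(N, t) = (6 + N)*(5 + N) = (5 + N)*(6 + N))
M(l, V) = l*(-5/2 + l) (M(l, V) = l*((-3 + (½)/1) + l) = l*((-3 + (½)*1) + l) = l*((-3 + ½) + l) = l*(-5/2 + l))
170*(d + M(-1, W(-5, 6))) = 170*(28 + (½)*(-1)*(-5 + 2*(-1))) = 170*(28 + (½)*(-1)*(-5 - 2)) = 170*(28 + (½)*(-1)*(-7)) = 170*(28 + 7/2) = 170*(63/2) = 5355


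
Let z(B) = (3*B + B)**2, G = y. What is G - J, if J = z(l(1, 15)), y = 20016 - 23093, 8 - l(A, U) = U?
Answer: -3861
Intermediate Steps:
l(A, U) = 8 - U
y = -3077
G = -3077
z(B) = 16*B**2 (z(B) = (4*B)**2 = 16*B**2)
J = 784 (J = 16*(8 - 1*15)**2 = 16*(8 - 15)**2 = 16*(-7)**2 = 16*49 = 784)
G - J = -3077 - 1*784 = -3077 - 784 = -3861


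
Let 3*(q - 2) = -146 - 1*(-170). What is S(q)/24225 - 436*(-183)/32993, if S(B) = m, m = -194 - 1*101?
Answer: 384626273/159851085 ≈ 2.4062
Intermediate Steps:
q = 10 (q = 2 + (-146 - 1*(-170))/3 = 2 + (-146 + 170)/3 = 2 + (⅓)*24 = 2 + 8 = 10)
m = -295 (m = -194 - 101 = -295)
S(B) = -295
S(q)/24225 - 436*(-183)/32993 = -295/24225 - 436*(-183)/32993 = -295*1/24225 + 79788*(1/32993) = -59/4845 + 79788/32993 = 384626273/159851085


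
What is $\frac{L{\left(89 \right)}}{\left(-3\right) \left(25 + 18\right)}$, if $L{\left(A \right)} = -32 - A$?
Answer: $\frac{121}{129} \approx 0.93798$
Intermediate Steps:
$\frac{L{\left(89 \right)}}{\left(-3\right) \left(25 + 18\right)} = \frac{-32 - 89}{\left(-3\right) \left(25 + 18\right)} = \frac{-32 - 89}{\left(-3\right) 43} = - \frac{121}{-129} = \left(-121\right) \left(- \frac{1}{129}\right) = \frac{121}{129}$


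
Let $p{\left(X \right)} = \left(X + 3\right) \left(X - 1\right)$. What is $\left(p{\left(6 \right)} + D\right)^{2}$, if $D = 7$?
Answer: $2704$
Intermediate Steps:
$p{\left(X \right)} = \left(-1 + X\right) \left(3 + X\right)$ ($p{\left(X \right)} = \left(3 + X\right) \left(-1 + X\right) = \left(-1 + X\right) \left(3 + X\right)$)
$\left(p{\left(6 \right)} + D\right)^{2} = \left(\left(-3 + 6^{2} + 2 \cdot 6\right) + 7\right)^{2} = \left(\left(-3 + 36 + 12\right) + 7\right)^{2} = \left(45 + 7\right)^{2} = 52^{2} = 2704$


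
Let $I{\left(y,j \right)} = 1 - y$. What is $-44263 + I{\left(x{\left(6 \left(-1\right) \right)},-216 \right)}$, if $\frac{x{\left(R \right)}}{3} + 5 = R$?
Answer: $-44229$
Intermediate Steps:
$x{\left(R \right)} = -15 + 3 R$
$-44263 + I{\left(x{\left(6 \left(-1\right) \right)},-216 \right)} = -44263 - \left(-16 + 3 \cdot 6 \left(-1\right)\right) = -44263 + \left(1 - \left(-15 + 3 \left(-6\right)\right)\right) = -44263 + \left(1 - \left(-15 - 18\right)\right) = -44263 + \left(1 - -33\right) = -44263 + \left(1 + 33\right) = -44263 + 34 = -44229$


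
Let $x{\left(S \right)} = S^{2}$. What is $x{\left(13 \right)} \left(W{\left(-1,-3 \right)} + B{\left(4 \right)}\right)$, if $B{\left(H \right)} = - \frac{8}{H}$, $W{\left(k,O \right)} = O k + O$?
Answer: $-338$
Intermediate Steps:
$W{\left(k,O \right)} = O + O k$
$x{\left(13 \right)} \left(W{\left(-1,-3 \right)} + B{\left(4 \right)}\right) = 13^{2} \left(- 3 \left(1 - 1\right) - \frac{8}{4}\right) = 169 \left(\left(-3\right) 0 - 2\right) = 169 \left(0 - 2\right) = 169 \left(-2\right) = -338$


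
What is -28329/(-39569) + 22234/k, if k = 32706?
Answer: 903152710/647071857 ≈ 1.3958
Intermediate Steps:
-28329/(-39569) + 22234/k = -28329/(-39569) + 22234/32706 = -28329*(-1/39569) + 22234*(1/32706) = 28329/39569 + 11117/16353 = 903152710/647071857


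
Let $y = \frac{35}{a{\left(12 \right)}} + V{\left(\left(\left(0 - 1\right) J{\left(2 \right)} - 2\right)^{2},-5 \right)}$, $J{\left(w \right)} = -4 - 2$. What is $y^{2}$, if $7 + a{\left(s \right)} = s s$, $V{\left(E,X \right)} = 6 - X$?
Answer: $\frac{2377764}{18769} \approx 126.69$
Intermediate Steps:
$J{\left(w \right)} = -6$ ($J{\left(w \right)} = -4 - 2 = -6$)
$a{\left(s \right)} = -7 + s^{2}$ ($a{\left(s \right)} = -7 + s s = -7 + s^{2}$)
$y = \frac{1542}{137}$ ($y = \frac{35}{-7 + 12^{2}} + \left(6 - -5\right) = \frac{35}{-7 + 144} + \left(6 + 5\right) = \frac{35}{137} + 11 = \frac{1542}{137} \approx 11.255$)
$y^{2} = \left(\frac{1542}{137}\right)^{2} = \frac{2377764}{18769}$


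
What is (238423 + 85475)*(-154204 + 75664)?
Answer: -25438948920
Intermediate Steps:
(238423 + 85475)*(-154204 + 75664) = 323898*(-78540) = -25438948920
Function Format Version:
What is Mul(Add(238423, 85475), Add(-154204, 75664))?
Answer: -25438948920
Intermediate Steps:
Mul(Add(238423, 85475), Add(-154204, 75664)) = Mul(323898, -78540) = -25438948920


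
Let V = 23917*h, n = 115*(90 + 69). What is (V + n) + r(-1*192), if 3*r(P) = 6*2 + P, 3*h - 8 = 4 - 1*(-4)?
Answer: 437347/3 ≈ 1.4578e+5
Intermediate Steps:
n = 18285 (n = 115*159 = 18285)
h = 16/3 (h = 8/3 + (4 - 1*(-4))/3 = 8/3 + (4 + 4)/3 = 8/3 + (1/3)*8 = 8/3 + 8/3 = 16/3 ≈ 5.3333)
r(P) = 4 + P/3 (r(P) = (6*2 + P)/3 = (12 + P)/3 = 4 + P/3)
V = 382672/3 (V = 23917*(16/3) = 382672/3 ≈ 1.2756e+5)
(V + n) + r(-1*192) = (382672/3 + 18285) + (4 + (-1*192)/3) = 437527/3 + (4 + (1/3)*(-192)) = 437527/3 + (4 - 64) = 437527/3 - 60 = 437347/3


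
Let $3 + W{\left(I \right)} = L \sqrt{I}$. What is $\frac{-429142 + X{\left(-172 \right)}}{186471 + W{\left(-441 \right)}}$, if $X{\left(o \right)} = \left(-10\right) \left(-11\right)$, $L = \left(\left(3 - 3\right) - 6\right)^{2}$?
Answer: $- \frac{833341031}{362196735} + \frac{1126209 i}{120732245} \approx -2.3008 + 0.0093282 i$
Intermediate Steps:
$L = 36$ ($L = \left(0 - 6\right)^{2} = \left(-6\right)^{2} = 36$)
$X{\left(o \right)} = 110$
$W{\left(I \right)} = -3 + 36 \sqrt{I}$
$\frac{-429142 + X{\left(-172 \right)}}{186471 + W{\left(-441 \right)}} = \frac{-429142 + 110}{186471 - \left(3 - 36 \sqrt{-441}\right)} = - \frac{429032}{186471 - \left(3 - 36 \cdot 21 i\right)} = - \frac{429032}{186471 - \left(3 - 756 i\right)} = - \frac{429032}{186468 + 756 i} = - 429032 \frac{186468 - 756 i}{34770886560} = - \frac{53629 \left(186468 - 756 i\right)}{4346360820}$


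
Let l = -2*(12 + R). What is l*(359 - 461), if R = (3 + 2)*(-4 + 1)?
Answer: -612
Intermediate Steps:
R = -15 (R = 5*(-3) = -15)
l = 6 (l = -2*(12 - 15) = -2*(-3) = 6)
l*(359 - 461) = 6*(359 - 461) = 6*(-102) = -612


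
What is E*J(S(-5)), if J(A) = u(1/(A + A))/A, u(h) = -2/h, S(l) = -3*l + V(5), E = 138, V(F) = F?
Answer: -552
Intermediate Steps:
S(l) = 5 - 3*l (S(l) = -3*l + 5 = 5 - 3*l)
J(A) = -4 (J(A) = (-4*A)/A = -4)
E*J(S(-5)) = 138*(-4) = -552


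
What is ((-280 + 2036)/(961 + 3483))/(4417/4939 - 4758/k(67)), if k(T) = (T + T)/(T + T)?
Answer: -197111/2373029845 ≈ -8.3063e-5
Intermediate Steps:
k(T) = 1 (k(T) = (2*T)/((2*T)) = (2*T)*(1/(2*T)) = 1)
((-280 + 2036)/(961 + 3483))/(4417/4939 - 4758/k(67)) = ((-280 + 2036)/(961 + 3483))/(4417/4939 - 4758/1) = (1756/4444)/(4417*(1/4939) - 4758*1) = (1756*(1/4444))/(4417/4939 - 4758) = 439/(1111*(-23495345/4939)) = (439/1111)*(-4939/23495345) = -197111/2373029845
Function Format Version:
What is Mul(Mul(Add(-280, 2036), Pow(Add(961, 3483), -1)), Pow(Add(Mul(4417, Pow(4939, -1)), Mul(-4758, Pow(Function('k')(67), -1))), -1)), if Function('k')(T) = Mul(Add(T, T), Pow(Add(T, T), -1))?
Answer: Rational(-197111, 2373029845) ≈ -8.3063e-5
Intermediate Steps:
Function('k')(T) = 1 (Function('k')(T) = Mul(Mul(2, T), Pow(Mul(2, T), -1)) = Mul(Mul(2, T), Mul(Rational(1, 2), Pow(T, -1))) = 1)
Mul(Mul(Add(-280, 2036), Pow(Add(961, 3483), -1)), Pow(Add(Mul(4417, Pow(4939, -1)), Mul(-4758, Pow(Function('k')(67), -1))), -1)) = Mul(Mul(Add(-280, 2036), Pow(Add(961, 3483), -1)), Pow(Add(Mul(4417, Pow(4939, -1)), Mul(-4758, Pow(1, -1))), -1)) = Mul(Mul(1756, Pow(4444, -1)), Pow(Add(Mul(4417, Rational(1, 4939)), Mul(-4758, 1)), -1)) = Mul(Mul(1756, Rational(1, 4444)), Pow(Add(Rational(4417, 4939), -4758), -1)) = Mul(Rational(439, 1111), Pow(Rational(-23495345, 4939), -1)) = Mul(Rational(439, 1111), Rational(-4939, 23495345)) = Rational(-197111, 2373029845)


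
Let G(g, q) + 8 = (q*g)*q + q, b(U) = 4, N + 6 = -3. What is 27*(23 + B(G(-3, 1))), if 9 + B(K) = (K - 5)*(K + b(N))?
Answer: 2808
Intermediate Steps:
N = -9 (N = -6 - 3 = -9)
G(g, q) = -8 + q + g*q² (G(g, q) = -8 + ((q*g)*q + q) = -8 + ((g*q)*q + q) = -8 + (g*q² + q) = -8 + (q + g*q²) = -8 + q + g*q²)
B(K) = -9 + (-5 + K)*(4 + K) (B(K) = -9 + (K - 5)*(K + 4) = -9 + (-5 + K)*(4 + K))
27*(23 + B(G(-3, 1))) = 27*(23 + (-29 + (-8 + 1 - 3*1²)² - (-8 + 1 - 3*1²))) = 27*(23 + (-29 + (-8 + 1 - 3*1)² - (-8 + 1 - 3*1))) = 27*(23 + (-29 + (-8 + 1 - 3)² - (-8 + 1 - 3))) = 27*(23 + (-29 + (-10)² - 1*(-10))) = 27*(23 + (-29 + 100 + 10)) = 27*(23 + 81) = 27*104 = 2808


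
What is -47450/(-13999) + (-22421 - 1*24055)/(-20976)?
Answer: 137160727/24470252 ≈ 5.6052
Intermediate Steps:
-47450/(-13999) + (-22421 - 1*24055)/(-20976) = -47450*(-1/13999) + (-22421 - 24055)*(-1/20976) = 47450/13999 - 46476*(-1/20976) = 47450/13999 + 3873/1748 = 137160727/24470252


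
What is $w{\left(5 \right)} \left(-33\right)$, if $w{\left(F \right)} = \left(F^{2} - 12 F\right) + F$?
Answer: $990$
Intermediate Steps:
$w{\left(F \right)} = F^{2} - 11 F$
$w{\left(5 \right)} \left(-33\right) = 5 \left(-11 + 5\right) \left(-33\right) = 5 \left(-6\right) \left(-33\right) = \left(-30\right) \left(-33\right) = 990$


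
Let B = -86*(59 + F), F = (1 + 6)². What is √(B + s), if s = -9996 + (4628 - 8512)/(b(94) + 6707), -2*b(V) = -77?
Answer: 2*I*√97498037447/4497 ≈ 138.87*I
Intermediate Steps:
b(V) = 77/2 (b(V) = -½*(-77) = 77/2)
F = 49 (F = 7² = 49)
B = -9288 (B = -86*(59 + 49) = -86*108 = -9288)
s = -134863804/13491 (s = -9996 + (4628 - 8512)/(77/2 + 6707) = -9996 - 3884/13491/2 = -9996 - 3884*2/13491 = -9996 - 7768/13491 = -134863804/13491 ≈ -9996.6)
√(B + s) = √(-9288 - 134863804/13491) = √(-260168212/13491) = 2*I*√97498037447/4497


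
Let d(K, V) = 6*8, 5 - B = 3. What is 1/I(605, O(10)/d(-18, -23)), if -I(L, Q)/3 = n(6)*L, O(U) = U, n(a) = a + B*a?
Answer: -1/32670 ≈ -3.0609e-5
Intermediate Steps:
B = 2 (B = 5 - 1*3 = 5 - 3 = 2)
n(a) = 3*a (n(a) = a + 2*a = 3*a)
d(K, V) = 48
I(L, Q) = -54*L (I(L, Q) = -3*3*6*L = -54*L)
1/I(605, O(10)/d(-18, -23)) = 1/(-54*605) = 1/(-32670) = -1/32670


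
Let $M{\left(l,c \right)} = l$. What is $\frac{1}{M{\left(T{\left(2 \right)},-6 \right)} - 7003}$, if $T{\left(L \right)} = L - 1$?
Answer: $- \frac{1}{7002} \approx -0.00014282$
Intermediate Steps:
$T{\left(L \right)} = -1 + L$ ($T{\left(L \right)} = L - 1 = -1 + L$)
$\frac{1}{M{\left(T{\left(2 \right)},-6 \right)} - 7003} = \frac{1}{\left(-1 + 2\right) - 7003} = \frac{1}{1 - 7003} = \frac{1}{-7002} = - \frac{1}{7002}$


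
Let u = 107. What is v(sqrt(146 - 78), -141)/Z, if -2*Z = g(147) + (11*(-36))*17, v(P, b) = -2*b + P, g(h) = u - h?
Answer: 141/1693 + sqrt(17)/1693 ≈ 0.085719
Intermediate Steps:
g(h) = 107 - h
v(P, b) = P - 2*b
Z = 3386 (Z = -((107 - 1*147) + (11*(-36))*17)/2 = -((107 - 147) - 396*17)/2 = -(-40 - 6732)/2 = -1/2*(-6772) = 3386)
v(sqrt(146 - 78), -141)/Z = (sqrt(146 - 78) - 2*(-141))/3386 = (sqrt(68) + 282)*(1/3386) = (2*sqrt(17) + 282)*(1/3386) = (282 + 2*sqrt(17))*(1/3386) = 141/1693 + sqrt(17)/1693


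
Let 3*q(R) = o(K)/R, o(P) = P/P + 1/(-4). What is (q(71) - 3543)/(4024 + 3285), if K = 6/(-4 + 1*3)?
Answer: -1006211/2075756 ≈ -0.48474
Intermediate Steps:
K = -6 (K = 6/(-4 + 3) = 6/(-1) = 6*(-1) = -6)
o(P) = ¾ (o(P) = 1 + 1*(-¼) = 1 - ¼ = ¾)
q(R) = 1/(4*R) (q(R) = (3/(4*R))/3 = 1/(4*R))
(q(71) - 3543)/(4024 + 3285) = ((¼)/71 - 3543)/(4024 + 3285) = ((¼)*(1/71) - 3543)/7309 = (1/284 - 3543)*(1/7309) = -1006211/284*1/7309 = -1006211/2075756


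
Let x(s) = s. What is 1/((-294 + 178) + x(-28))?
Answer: -1/144 ≈ -0.0069444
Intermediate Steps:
1/((-294 + 178) + x(-28)) = 1/((-294 + 178) - 28) = 1/(-116 - 28) = 1/(-144) = -1/144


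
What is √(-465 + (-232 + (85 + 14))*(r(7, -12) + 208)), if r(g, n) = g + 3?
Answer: I*√29459 ≈ 171.64*I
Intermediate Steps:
r(g, n) = 3 + g
√(-465 + (-232 + (85 + 14))*(r(7, -12) + 208)) = √(-465 + (-232 + (85 + 14))*((3 + 7) + 208)) = √(-465 + (-232 + 99)*(10 + 208)) = √(-465 - 133*218) = √(-465 - 28994) = √(-29459) = I*√29459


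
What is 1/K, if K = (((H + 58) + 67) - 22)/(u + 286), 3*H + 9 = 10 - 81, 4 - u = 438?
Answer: -444/229 ≈ -1.9389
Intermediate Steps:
u = -434 (u = 4 - 1*438 = 4 - 438 = -434)
H = -80/3 (H = -3 + (10 - 81)/3 = -3 + (⅓)*(-71) = -3 - 71/3 = -80/3 ≈ -26.667)
K = -229/444 (K = (((-80/3 + 58) + 67) - 22)/(-434 + 286) = ((94/3 + 67) - 22)/(-148) = (295/3 - 22)*(-1/148) = (229/3)*(-1/148) = -229/444 ≈ -0.51577)
1/K = 1/(-229/444) = -444/229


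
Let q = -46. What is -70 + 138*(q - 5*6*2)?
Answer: -14698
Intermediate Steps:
-70 + 138*(q - 5*6*2) = -70 + 138*(-46 - 5*6*2) = -70 + 138*(-46 - 30*2) = -70 + 138*(-46 - 1*60) = -70 + 138*(-46 - 60) = -70 + 138*(-106) = -70 - 14628 = -14698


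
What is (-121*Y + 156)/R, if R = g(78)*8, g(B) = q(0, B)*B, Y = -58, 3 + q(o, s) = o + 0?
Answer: -3587/936 ≈ -3.8323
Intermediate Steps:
q(o, s) = -3 + o (q(o, s) = -3 + (o + 0) = -3 + o)
g(B) = -3*B (g(B) = (-3 + 0)*B = -3*B)
R = -1872 (R = -3*78*8 = -234*8 = -1872)
(-121*Y + 156)/R = (-121*(-58) + 156)/(-1872) = (7018 + 156)*(-1/1872) = 7174*(-1/1872) = -3587/936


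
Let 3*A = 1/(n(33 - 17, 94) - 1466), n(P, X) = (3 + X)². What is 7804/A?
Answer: 185961516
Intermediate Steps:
A = 1/23829 (A = 1/(3*((3 + 94)² - 1466)) = 1/(3*(97² - 1466)) = 1/(3*(9409 - 1466)) = (⅓)/7943 = (⅓)*(1/7943) = 1/23829 ≈ 4.1966e-5)
7804/A = 7804/(1/23829) = 7804*23829 = 185961516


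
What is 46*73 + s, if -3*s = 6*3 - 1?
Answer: 10057/3 ≈ 3352.3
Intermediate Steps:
s = -17/3 (s = -(6*3 - 1)/3 = -(18 - 1)/3 = -⅓*17 = -17/3 ≈ -5.6667)
46*73 + s = 46*73 - 17/3 = 3358 - 17/3 = 10057/3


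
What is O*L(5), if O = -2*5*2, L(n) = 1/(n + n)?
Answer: -2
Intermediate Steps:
L(n) = 1/(2*n)
O = -20 (O = -10*2 = -20)
O*L(5) = -10/5 = -20*⅒ = -2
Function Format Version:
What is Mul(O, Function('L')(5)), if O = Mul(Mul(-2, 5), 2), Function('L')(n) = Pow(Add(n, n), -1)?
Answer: -2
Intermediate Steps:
Function('L')(n) = Mul(Rational(1, 2), Pow(n, -1)) (Function('L')(n) = Pow(Mul(2, n), -1) = Mul(Rational(1, 2), Pow(n, -1)))
O = -20 (O = Mul(-10, 2) = -20)
Mul(O, Function('L')(5)) = Mul(-20, Mul(Rational(1, 2), Pow(5, -1))) = Mul(-20, Mul(Rational(1, 2), Rational(1, 5))) = Mul(-20, Rational(1, 10)) = -2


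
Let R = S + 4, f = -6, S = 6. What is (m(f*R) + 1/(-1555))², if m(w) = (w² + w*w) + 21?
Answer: 126082670651716/2418025 ≈ 5.2143e+7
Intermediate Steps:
R = 10 (R = 6 + 4 = 10)
m(w) = 21 + 2*w² (m(w) = (w² + w²) + 21 = 2*w² + 21 = 21 + 2*w²)
(m(f*R) + 1/(-1555))² = ((21 + 2*(-6*10)²) + 1/(-1555))² = ((21 + 2*(-60)²) - 1/1555)² = ((21 + 2*3600) - 1/1555)² = ((21 + 7200) - 1/1555)² = (7221 - 1/1555)² = (11228654/1555)² = 126082670651716/2418025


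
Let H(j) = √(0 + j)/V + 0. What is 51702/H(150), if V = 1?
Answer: 8617*√6/5 ≈ 4221.5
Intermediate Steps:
H(j) = √j (H(j) = √(0 + j)/1 + 0 = 1*√j + 0 = √j + 0 = √j)
51702/H(150) = 51702/(√150) = 51702/((5*√6)) = 51702*(√6/30) = 8617*√6/5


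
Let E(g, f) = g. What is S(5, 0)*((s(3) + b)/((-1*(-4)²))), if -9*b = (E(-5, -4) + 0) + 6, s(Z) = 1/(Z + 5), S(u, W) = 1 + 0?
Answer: -1/1152 ≈ -0.00086806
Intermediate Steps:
S(u, W) = 1
s(Z) = 1/(5 + Z)
b = -⅑ (b = -((-5 + 0) + 6)/9 = -(-5 + 6)/9 = -⅑*1 = -⅑ ≈ -0.11111)
S(5, 0)*((s(3) + b)/((-1*(-4)²))) = 1*((1/(5 + 3) - ⅑)/((-1*(-4)²))) = 1*((1/8 - ⅑)/((-1*16))) = 1*((⅛ - ⅑)/(-16)) = 1*((1/72)*(-1/16)) = 1*(-1/1152) = -1/1152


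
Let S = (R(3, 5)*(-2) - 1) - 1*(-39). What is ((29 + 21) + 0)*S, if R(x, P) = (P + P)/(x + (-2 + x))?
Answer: 1650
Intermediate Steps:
R(x, P) = 2*P/(-2 + 2*x) (R(x, P) = (2*P)/(-2 + 2*x) = 2*P/(-2 + 2*x))
S = 33 (S = ((5/(-1 + 3))*(-2) - 1) - 1*(-39) = ((5/2)*(-2) - 1) + 39 = (-5 - 1) + 39 = -6 + 39 = 33)
((29 + 21) + 0)*S = ((29 + 21) + 0)*33 = (50 + 0)*33 = 50*33 = 1650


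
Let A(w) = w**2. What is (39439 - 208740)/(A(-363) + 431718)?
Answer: -169301/563487 ≈ -0.30045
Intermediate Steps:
(39439 - 208740)/(A(-363) + 431718) = (39439 - 208740)/((-363)**2 + 431718) = -169301/(131769 + 431718) = -169301/563487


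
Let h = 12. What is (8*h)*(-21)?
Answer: -2016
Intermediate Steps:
(8*h)*(-21) = (8*12)*(-21) = 96*(-21) = -2016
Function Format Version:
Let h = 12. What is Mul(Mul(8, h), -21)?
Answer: -2016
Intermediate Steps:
Mul(Mul(8, h), -21) = Mul(Mul(8, 12), -21) = Mul(96, -21) = -2016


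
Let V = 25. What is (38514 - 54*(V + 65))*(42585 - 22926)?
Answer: 661603986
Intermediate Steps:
(38514 - 54*(V + 65))*(42585 - 22926) = (38514 - 54*(25 + 65))*(42585 - 22926) = (38514 - 54*90)*19659 = (38514 - 4860)*19659 = 33654*19659 = 661603986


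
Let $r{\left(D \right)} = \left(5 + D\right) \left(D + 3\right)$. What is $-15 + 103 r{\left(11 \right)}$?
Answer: $23057$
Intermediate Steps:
$r{\left(D \right)} = \left(3 + D\right) \left(5 + D\right)$ ($r{\left(D \right)} = \left(5 + D\right) \left(3 + D\right) = \left(3 + D\right) \left(5 + D\right)$)
$-15 + 103 r{\left(11 \right)} = -15 + 103 \left(15 + 11^{2} + 8 \cdot 11\right) = -15 + 103 \left(15 + 121 + 88\right) = -15 + 103 \cdot 224 = -15 + 23072 = 23057$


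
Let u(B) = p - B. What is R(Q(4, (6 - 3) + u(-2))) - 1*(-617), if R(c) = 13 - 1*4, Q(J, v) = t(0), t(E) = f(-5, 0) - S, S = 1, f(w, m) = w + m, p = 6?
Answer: 626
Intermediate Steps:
u(B) = 6 - B
f(w, m) = m + w
t(E) = -6 (t(E) = (0 - 5) - 1*1 = -5 - 1 = -6)
Q(J, v) = -6
R(c) = 9 (R(c) = 13 - 4 = 9)
R(Q(4, (6 - 3) + u(-2))) - 1*(-617) = 9 - 1*(-617) = 9 + 617 = 626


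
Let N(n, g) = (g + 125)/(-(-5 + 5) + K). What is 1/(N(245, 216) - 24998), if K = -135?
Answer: -135/3375071 ≈ -3.9999e-5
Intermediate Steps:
N(n, g) = -25/27 - g/135 (N(n, g) = (g + 125)/(-(-5 + 5) - 135) = (125 + g)/(-1*0 - 135) = (125 + g)/(0 - 135) = (125 + g)/(-135) = (125 + g)*(-1/135) = -25/27 - g/135)
1/(N(245, 216) - 24998) = 1/((-25/27 - 1/135*216) - 24998) = 1/((-25/27 - 8/5) - 24998) = 1/(-341/135 - 24998) = 1/(-3375071/135) = -135/3375071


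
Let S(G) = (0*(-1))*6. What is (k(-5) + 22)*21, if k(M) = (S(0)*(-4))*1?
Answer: 462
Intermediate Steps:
S(G) = 0 (S(G) = 0*6 = 0)
k(M) = 0 (k(M) = (0*(-4))*1 = 0*1 = 0)
(k(-5) + 22)*21 = (0 + 22)*21 = 22*21 = 462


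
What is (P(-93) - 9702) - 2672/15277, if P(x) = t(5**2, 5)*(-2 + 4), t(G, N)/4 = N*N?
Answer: -145164726/15277 ≈ -9502.2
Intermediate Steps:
t(G, N) = 4*N**2 (t(G, N) = 4*(N*N) = 4*N**2)
P(x) = 200 (P(x) = (4*5**2)*(-2 + 4) = (4*25)*2 = 100*2 = 200)
(P(-93) - 9702) - 2672/15277 = (200 - 9702) - 2672/15277 = -9502 - 2672*1/15277 = -9502 - 2672/15277 = -145164726/15277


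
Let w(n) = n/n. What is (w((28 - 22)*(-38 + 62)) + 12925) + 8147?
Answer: 21073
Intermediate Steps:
w(n) = 1
(w((28 - 22)*(-38 + 62)) + 12925) + 8147 = (1 + 12925) + 8147 = 12926 + 8147 = 21073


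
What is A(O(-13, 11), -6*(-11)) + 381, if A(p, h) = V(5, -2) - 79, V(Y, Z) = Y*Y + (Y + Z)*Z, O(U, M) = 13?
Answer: 321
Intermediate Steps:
V(Y, Z) = Y**2 + Z*(Y + Z)
A(p, h) = -60 (A(p, h) = (5**2 + (-2)**2 + 5*(-2)) - 79 = (25 + 4 - 10) - 79 = 19 - 79 = -60)
A(O(-13, 11), -6*(-11)) + 381 = -60 + 381 = 321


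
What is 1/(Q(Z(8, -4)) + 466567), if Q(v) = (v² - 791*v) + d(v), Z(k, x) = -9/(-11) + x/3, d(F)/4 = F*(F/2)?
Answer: 121/56504009 ≈ 2.1414e-6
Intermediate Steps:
d(F) = 2*F² (d(F) = 4*(F*(F/2)) = 4*(F²/2) = 2*F²)
Z(k, x) = 9/11 + x/3 (Z(k, x) = -9*(-1/11) + x*(⅓) = 9/11 + x/3)
Q(v) = -791*v + 3*v² (Q(v) = (v² - 791*v) + 2*v² = -791*v + 3*v²)
1/(Q(Z(8, -4)) + 466567) = 1/((9/11 + (⅓)*(-4))*(-791 + 3*(9/11 + (⅓)*(-4))) + 466567) = 1/((9/11 - 4/3)*(-791 + 3*(9/11 - 4/3)) + 466567) = 1/(-17*(-791 + 3*(-17/33))/33 + 466567) = 1/(-17*(-791 - 17/11)/33 + 466567) = 1/(-17/33*(-8718/11) + 466567) = 1/(49402/121 + 466567) = 1/(56504009/121) = 121/56504009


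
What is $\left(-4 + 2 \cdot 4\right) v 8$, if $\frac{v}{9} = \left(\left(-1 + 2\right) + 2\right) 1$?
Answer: $864$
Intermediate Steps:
$v = 27$ ($v = 9 \left(\left(-1 + 2\right) + 2\right) 1 = 9 \left(1 + 2\right) 1 = 9 \cdot 3 \cdot 1 = 9 \cdot 3 = 27$)
$\left(-4 + 2 \cdot 4\right) v 8 = \left(-4 + 2 \cdot 4\right) 27 \cdot 8 = \left(-4 + 8\right) 27 \cdot 8 = 4 \cdot 27 \cdot 8 = 108 \cdot 8 = 864$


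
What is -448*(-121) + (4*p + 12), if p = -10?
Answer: 54180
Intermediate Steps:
-448*(-121) + (4*p + 12) = -448*(-121) + (4*(-10) + 12) = 54208 + (-40 + 12) = 54208 - 28 = 54180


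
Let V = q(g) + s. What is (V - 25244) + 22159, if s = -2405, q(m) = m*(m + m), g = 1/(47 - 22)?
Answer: -3431248/625 ≈ -5490.0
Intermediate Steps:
g = 1/25 ≈ 0.040000
q(m) = 2*m**2 (q(m) = m*(2*m) = 2*m**2)
V = -1503123/625 (V = 2*(1/25)**2 - 2405 = 2*(1/625) - 2405 = 2/625 - 2405 = -1503123/625 ≈ -2405.0)
(V - 25244) + 22159 = (-1503123/625 - 25244) + 22159 = -17280623/625 + 22159 = -3431248/625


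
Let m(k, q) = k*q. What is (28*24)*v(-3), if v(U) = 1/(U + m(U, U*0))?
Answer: -224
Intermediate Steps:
v(U) = 1/U (v(U) = 1/(U + U*(U*0)) = 1/(U + U*0) = 1/(U + 0) = 1/U)
(28*24)*v(-3) = (28*24)/(-3) = 672*(-⅓) = -224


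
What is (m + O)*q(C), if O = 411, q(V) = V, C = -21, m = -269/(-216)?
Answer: -623315/72 ≈ -8657.2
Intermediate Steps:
m = 269/216 (m = -269*(-1/216) = 269/216 ≈ 1.2454)
(m + O)*q(C) = (269/216 + 411)*(-21) = (89045/216)*(-21) = -623315/72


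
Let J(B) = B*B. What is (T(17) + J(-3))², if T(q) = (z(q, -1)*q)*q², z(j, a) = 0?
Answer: 81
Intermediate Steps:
J(B) = B²
T(q) = 0 (T(q) = (0*q)*q² = 0*q² = 0)
(T(17) + J(-3))² = (0 + (-3)²)² = (0 + 9)² = 9² = 81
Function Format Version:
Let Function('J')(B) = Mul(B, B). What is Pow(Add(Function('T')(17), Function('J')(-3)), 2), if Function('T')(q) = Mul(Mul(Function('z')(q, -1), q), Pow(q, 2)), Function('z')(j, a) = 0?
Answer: 81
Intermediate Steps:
Function('J')(B) = Pow(B, 2)
Function('T')(q) = 0 (Function('T')(q) = Mul(Mul(0, q), Pow(q, 2)) = Mul(0, Pow(q, 2)) = 0)
Pow(Add(Function('T')(17), Function('J')(-3)), 2) = Pow(Add(0, Pow(-3, 2)), 2) = Pow(Add(0, 9), 2) = Pow(9, 2) = 81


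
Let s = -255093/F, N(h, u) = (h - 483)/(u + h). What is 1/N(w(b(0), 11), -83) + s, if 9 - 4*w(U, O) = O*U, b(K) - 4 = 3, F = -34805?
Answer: 262054/34805 ≈ 7.5292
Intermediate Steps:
b(K) = 7 (b(K) = 4 + 3 = 7)
w(U, O) = 9/4 - O*U/4
N(h, u) = (-483 + h)/(h + u)
s = 255093/34805 (s = -255093/(-34805) = -255093*(-1/34805) = 255093/34805 ≈ 7.3292)
1/N(w(b(0), 11), -83) + s = 1/((-483 + (9/4 - ¼*11*7))/((9/4 - ¼*11*7) - 83)) + 255093/34805 = 1/((-483 + (9/4 - 77/4))/((9/4 - 77/4) - 83)) + 255093/34805 = 1/((-483 - 17)/(-17 - 83)) + 255093/34805 = 1/(-500/(-100)) + 255093/34805 = 1/(-1/100*(-500)) + 255093/34805 = 1/5 + 255093/34805 = ⅕ + 255093/34805 = 262054/34805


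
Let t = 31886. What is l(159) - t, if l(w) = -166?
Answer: -32052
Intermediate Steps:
l(159) - t = -166 - 1*31886 = -166 - 31886 = -32052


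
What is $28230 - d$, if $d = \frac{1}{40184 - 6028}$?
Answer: $\frac{964223879}{34156} \approx 28230.0$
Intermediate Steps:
$d = \frac{1}{34156} \approx 2.9277 \cdot 10^{-5}$
$28230 - d = 28230 - \frac{1}{34156} = \frac{964223879}{34156}$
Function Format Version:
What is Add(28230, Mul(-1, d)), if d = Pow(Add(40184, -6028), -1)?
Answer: Rational(964223879, 34156) ≈ 28230.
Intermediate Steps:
d = Rational(1, 34156) (d = Pow(34156, -1) = Rational(1, 34156) ≈ 2.9277e-5)
Add(28230, Mul(-1, d)) = Add(28230, Mul(-1, Rational(1, 34156))) = Add(28230, Rational(-1, 34156)) = Rational(964223879, 34156)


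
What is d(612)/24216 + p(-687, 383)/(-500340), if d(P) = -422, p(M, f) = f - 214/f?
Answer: -11346101/623725458 ≈ -0.018191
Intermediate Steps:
d(612)/24216 + p(-687, 383)/(-500340) = -422/24216 + (383 - 214/383)/(-500340) = -422*1/24216 + (383 - 214*1/383)*(-1/500340) = -211/12108 + (383 - 214/383)*(-1/500340) = -211/12108 + (146475/383)*(-1/500340) = -211/12108 - 315/412108 = -11346101/623725458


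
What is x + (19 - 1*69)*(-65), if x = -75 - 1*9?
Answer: 3166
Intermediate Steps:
x = -84 (x = -75 - 9 = -84)
x + (19 - 1*69)*(-65) = -84 + (19 - 1*69)*(-65) = -84 + (19 - 69)*(-65) = -84 - 50*(-65) = -84 + 3250 = 3166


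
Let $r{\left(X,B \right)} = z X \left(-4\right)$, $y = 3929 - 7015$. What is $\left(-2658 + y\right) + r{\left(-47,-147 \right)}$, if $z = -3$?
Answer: $-6308$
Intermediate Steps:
$y = -3086$ ($y = 3929 - 7015 = -3086$)
$r{\left(X,B \right)} = 12 X$ ($r{\left(X,B \right)} = - 3 X \left(-4\right) = 12 X$)
$\left(-2658 + y\right) + r{\left(-47,-147 \right)} = \left(-2658 - 3086\right) + 12 \left(-47\right) = -5744 - 564 = -6308$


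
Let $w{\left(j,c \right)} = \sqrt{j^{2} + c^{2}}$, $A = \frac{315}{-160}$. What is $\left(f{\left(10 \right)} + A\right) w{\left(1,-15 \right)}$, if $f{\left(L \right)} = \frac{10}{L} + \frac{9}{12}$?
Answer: $- \frac{7 \sqrt{226}}{32} \approx -3.2885$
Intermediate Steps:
$f{\left(L \right)} = \frac{3}{4} + \frac{10}{L}$ ($f{\left(L \right)} = \frac{10}{L} + 9 \cdot \frac{1}{12} = \frac{10}{L} + \frac{3}{4} = \frac{3}{4} + \frac{10}{L}$)
$A = - \frac{63}{32}$ ($A = 315 \left(- \frac{1}{160}\right) = - \frac{63}{32} \approx -1.9688$)
$w{\left(j,c \right)} = \sqrt{c^{2} + j^{2}}$
$\left(f{\left(10 \right)} + A\right) w{\left(1,-15 \right)} = \left(\left(\frac{3}{4} + \frac{10}{10}\right) - \frac{63}{32}\right) \sqrt{\left(-15\right)^{2} + 1^{2}} = \left(\left(\frac{3}{4} + 10 \cdot \frac{1}{10}\right) - \frac{63}{32}\right) \sqrt{225 + 1} = \left(\left(\frac{3}{4} + 1\right) - \frac{63}{32}\right) \sqrt{226} = \left(\frac{7}{4} - \frac{63}{32}\right) \sqrt{226} = - \frac{7 \sqrt{226}}{32}$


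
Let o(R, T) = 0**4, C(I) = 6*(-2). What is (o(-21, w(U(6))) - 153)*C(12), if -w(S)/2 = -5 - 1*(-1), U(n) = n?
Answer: 1836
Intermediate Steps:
C(I) = -12
w(S) = 8 (w(S) = -2*(-5 - 1*(-1)) = -2*(-5 + 1) = -2*(-4) = 8)
o(R, T) = 0
(o(-21, w(U(6))) - 153)*C(12) = (0 - 153)*(-12) = -153*(-12) = 1836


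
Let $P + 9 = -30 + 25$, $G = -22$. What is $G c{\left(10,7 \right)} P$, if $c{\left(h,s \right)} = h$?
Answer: $3080$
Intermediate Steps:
$P = -14$ ($P = -9 + \left(-30 + 25\right) = -9 - 5 = -14$)
$G c{\left(10,7 \right)} P = \left(-22\right) 10 \left(-14\right) = \left(-220\right) \left(-14\right) = 3080$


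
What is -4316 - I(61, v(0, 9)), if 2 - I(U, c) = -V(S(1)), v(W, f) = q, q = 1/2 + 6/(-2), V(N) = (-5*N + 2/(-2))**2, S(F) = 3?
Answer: -4574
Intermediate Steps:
V(N) = (-1 - 5*N)**2 (V(N) = (-5*N + 2*(-1/2))**2 = (-5*N - 1)**2 = (-1 - 5*N)**2)
q = -5/2 (q = 1*(1/2) + 6*(-1/2) = 1/2 - 3 = -5/2 ≈ -2.5000)
v(W, f) = -5/2
I(U, c) = 258 (I(U, c) = 2 - (-1)*(1 + 5*3)**2 = 2 - (-1)*(1 + 15)**2 = 2 - (-1)*16**2 = 2 - (-1)*256 = 2 - 1*(-256) = 2 + 256 = 258)
-4316 - I(61, v(0, 9)) = -4316 - 1*258 = -4316 - 258 = -4574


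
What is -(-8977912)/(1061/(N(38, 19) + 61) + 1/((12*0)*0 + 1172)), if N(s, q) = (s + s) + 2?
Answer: 1462573688096/1243631 ≈ 1.1761e+6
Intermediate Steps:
N(s, q) = 2 + 2*s (N(s, q) = 2*s + 2 = 2 + 2*s)
-(-8977912)/(1061/(N(38, 19) + 61) + 1/((12*0)*0 + 1172)) = -(-8977912)/(1061/((2 + 2*38) + 61) + 1/((12*0)*0 + 1172)) = -(-8977912)/(1061/((2 + 76) + 61) + 1/(0*0 + 1172)) = -(-8977912)/(1061/(78 + 61) + 1/(0 + 1172)) = -(-8977912)/(1061/139 + 1/1172) = -(-8977912)/1243631/162908 = -(-8977912)*162908/1243631 = -1*(-1462573688096/1243631) = 1462573688096/1243631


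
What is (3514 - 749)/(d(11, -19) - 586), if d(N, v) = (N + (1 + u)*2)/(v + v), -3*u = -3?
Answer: -105070/22283 ≈ -4.7153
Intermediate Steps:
u = 1 (u = -⅓*(-3) = 1)
d(N, v) = (4 + N)/(2*v) (d(N, v) = (N + (1 + 1)*2)/(v + v) = (N + 2*2)/((2*v)) = (N + 4)*(1/(2*v)) = (4 + N)*(1/(2*v)) = (4 + N)/(2*v))
(3514 - 749)/(d(11, -19) - 586) = (3514 - 749)/((½)*(4 + 11)/(-19) - 586) = 2765/((½)*(-1/19)*15 - 586) = 2765/(-15/38 - 586) = 2765/(-22283/38) = 2765*(-38/22283) = -105070/22283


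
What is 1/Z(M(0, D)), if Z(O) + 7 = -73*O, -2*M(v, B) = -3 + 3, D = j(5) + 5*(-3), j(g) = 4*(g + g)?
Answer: -1/7 ≈ -0.14286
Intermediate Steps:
j(g) = 8*g (j(g) = 4*(2*g) = 8*g)
D = 25 (D = 8*5 + 5*(-3) = 40 - 15 = 25)
M(v, B) = 0 (M(v, B) = -(-3 + 3)/2 = -1/2*0 = 0)
Z(O) = -7 - 73*O
1/Z(M(0, D)) = 1/(-7 - 73*0) = 1/(-7 + 0) = 1/(-7) = -1/7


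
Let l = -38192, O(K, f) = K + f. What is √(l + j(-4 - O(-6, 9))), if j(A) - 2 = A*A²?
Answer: I*√38533 ≈ 196.3*I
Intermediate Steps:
j(A) = 2 + A³ (j(A) = 2 + A*A² = 2 + A³)
√(l + j(-4 - O(-6, 9))) = √(-38192 + (2 + (-4 - (-6 + 9))³)) = √(-38192 + (2 + (-4 - 1*3)³)) = √(-38192 + (2 + (-4 - 3)³)) = √(-38192 + (2 + (-7)³)) = √(-38192 + (2 - 343)) = √(-38192 - 341) = √(-38533) = I*√38533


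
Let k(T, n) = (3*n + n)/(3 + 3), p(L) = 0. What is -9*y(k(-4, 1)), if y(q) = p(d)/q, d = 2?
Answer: 0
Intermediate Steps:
k(T, n) = 2*n/3 (k(T, n) = (4*n)/6 = (4*n)*(⅙) = 2*n/3)
y(q) = 0 (y(q) = 0/q = 0)
-9*y(k(-4, 1)) = -9*0 = 0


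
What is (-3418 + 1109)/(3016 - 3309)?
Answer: 2309/293 ≈ 7.8805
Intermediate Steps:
(-3418 + 1109)/(3016 - 3309) = -2309/(-293) = -2309*(-1/293) = 2309/293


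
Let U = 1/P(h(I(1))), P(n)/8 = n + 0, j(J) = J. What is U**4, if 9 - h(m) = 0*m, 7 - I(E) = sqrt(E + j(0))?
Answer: 1/26873856 ≈ 3.7211e-8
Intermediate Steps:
I(E) = 7 - sqrt(E) (I(E) = 7 - sqrt(E + 0) = 7 - sqrt(E))
h(m) = 9 (h(m) = 9 - 0*m = 9 - 1*0 = 9 + 0 = 9)
P(n) = 8*n (P(n) = 8*(n + 0) = 8*n)
U = 1/72 (U = 1/(8*9) = 1/72 ≈ 0.013889)
U**4 = (1/72)**4 = 1/26873856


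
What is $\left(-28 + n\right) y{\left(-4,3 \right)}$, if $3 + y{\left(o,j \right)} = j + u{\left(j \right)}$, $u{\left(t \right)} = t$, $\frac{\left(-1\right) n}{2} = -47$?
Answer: $198$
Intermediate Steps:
$n = 94$ ($n = \left(-2\right) \left(-47\right) = 94$)
$y{\left(o,j \right)} = -3 + 2 j$ ($y{\left(o,j \right)} = -3 + \left(j + j\right) = -3 + 2 j$)
$\left(-28 + n\right) y{\left(-4,3 \right)} = \left(-28 + 94\right) \left(-3 + 2 \cdot 3\right) = 66 \left(-3 + 6\right) = 66 \cdot 3 = 198$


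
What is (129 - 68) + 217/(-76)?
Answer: 4419/76 ≈ 58.145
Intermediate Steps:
(129 - 68) + 217/(-76) = 61 + 217*(-1/76) = 61 - 217/76 = 4419/76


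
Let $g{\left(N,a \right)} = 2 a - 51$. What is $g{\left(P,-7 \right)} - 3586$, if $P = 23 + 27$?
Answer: $-3651$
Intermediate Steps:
$P = 50$
$g{\left(N,a \right)} = -51 + 2 a$
$g{\left(P,-7 \right)} - 3586 = \left(-51 + 2 \left(-7\right)\right) - 3586 = \left(-51 - 14\right) - 3586 = -65 - 3586 = -3651$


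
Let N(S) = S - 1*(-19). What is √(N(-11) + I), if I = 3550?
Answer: √3558 ≈ 59.649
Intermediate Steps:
N(S) = 19 + S (N(S) = S + 19 = 19 + S)
√(N(-11) + I) = √((19 - 11) + 3550) = √(8 + 3550) = √3558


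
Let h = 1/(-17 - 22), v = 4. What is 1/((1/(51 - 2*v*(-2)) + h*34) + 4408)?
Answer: 2613/11515865 ≈ 0.00022690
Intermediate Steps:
h = -1/39 (h = 1/(-39) = -1/39 ≈ -0.025641)
1/((1/(51 - 2*v*(-2)) + h*34) + 4408) = 1/((1/(51 - 2*4*(-2)) - 1/39*34) + 4408) = 1/((1/(51 - 8*(-2)) - 34/39) + 4408) = 1/((1/(51 + 16) - 34/39) + 4408) = 1/((1/67 - 34/39) + 4408) = 1/(-2239/2613 + 4408) = 1/(11515865/2613) = 2613/11515865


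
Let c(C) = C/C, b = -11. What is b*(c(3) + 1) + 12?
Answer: -10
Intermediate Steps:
c(C) = 1
b*(c(3) + 1) + 12 = -11*(1 + 1) + 12 = -11*2 + 12 = -22 + 12 = -10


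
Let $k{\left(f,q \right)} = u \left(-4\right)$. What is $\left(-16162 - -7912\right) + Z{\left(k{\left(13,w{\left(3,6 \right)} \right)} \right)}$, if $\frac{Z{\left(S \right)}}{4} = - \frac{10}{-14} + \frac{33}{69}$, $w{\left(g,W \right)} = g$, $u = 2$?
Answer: $- \frac{1327482}{161} \approx -8245.2$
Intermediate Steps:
$k{\left(f,q \right)} = -8$ ($k{\left(f,q \right)} = 2 \left(-4\right) = -8$)
$Z{\left(S \right)} = \frac{768}{161}$ ($Z{\left(S \right)} = 4 \left(- \frac{10}{-14} + \frac{33}{69}\right) = 4 \left(\left(-10\right) \left(- \frac{1}{14}\right) + 33 \cdot \frac{1}{69}\right) = 4 \left(\frac{5}{7} + \frac{11}{23}\right) = 4 \cdot \frac{192}{161} = \frac{768}{161}$)
$\left(-16162 - -7912\right) + Z{\left(k{\left(13,w{\left(3,6 \right)} \right)} \right)} = \left(-16162 - -7912\right) + \frac{768}{161} = \left(-16162 + 7912\right) + \frac{768}{161} = -8250 + \frac{768}{161} = - \frac{1327482}{161}$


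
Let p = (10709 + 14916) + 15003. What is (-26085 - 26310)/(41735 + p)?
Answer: -52395/82363 ≈ -0.63615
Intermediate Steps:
p = 40628 (p = 25625 + 15003 = 40628)
(-26085 - 26310)/(41735 + p) = (-26085 - 26310)/(41735 + 40628) = -52395/82363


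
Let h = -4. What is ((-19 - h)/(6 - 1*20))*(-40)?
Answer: -300/7 ≈ -42.857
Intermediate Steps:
((-19 - h)/(6 - 1*20))*(-40) = ((-19 - 1*(-4))/(6 - 1*20))*(-40) = ((-19 + 4)/(6 - 20))*(-40) = -15/(-14)*(-40) = -15*(-1/14)*(-40) = (15/14)*(-40) = -300/7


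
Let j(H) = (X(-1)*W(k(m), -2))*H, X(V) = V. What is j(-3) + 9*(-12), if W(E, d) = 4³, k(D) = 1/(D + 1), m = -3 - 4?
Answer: 84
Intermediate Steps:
m = -7
k(D) = 1/(1 + D)
W(E, d) = 64
j(H) = -64*H (j(H) = (-1*64)*H = -64*H)
j(-3) + 9*(-12) = -64*(-3) + 9*(-12) = 192 - 108 = 84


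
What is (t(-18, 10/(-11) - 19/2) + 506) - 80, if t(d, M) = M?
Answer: 9143/22 ≈ 415.59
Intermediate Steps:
(t(-18, 10/(-11) - 19/2) + 506) - 80 = ((10/(-11) - 19/2) + 506) - 80 = ((10*(-1/11) - 19*½) + 506) - 80 = ((-10/11 - 19/2) + 506) - 80 = (-229/22 + 506) - 80 = 10903/22 - 80 = 9143/22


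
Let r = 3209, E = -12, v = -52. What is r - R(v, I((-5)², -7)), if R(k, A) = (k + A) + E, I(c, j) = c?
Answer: 3248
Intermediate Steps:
R(k, A) = -12 + A + k (R(k, A) = (k + A) - 12 = (A + k) - 12 = -12 + A + k)
r - R(v, I((-5)², -7)) = 3209 - (-12 + (-5)² - 52) = 3209 - (-12 + 25 - 52) = 3209 - 1*(-39) = 3209 + 39 = 3248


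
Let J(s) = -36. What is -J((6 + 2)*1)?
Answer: 36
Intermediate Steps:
-J((6 + 2)*1) = -1*(-36) = 36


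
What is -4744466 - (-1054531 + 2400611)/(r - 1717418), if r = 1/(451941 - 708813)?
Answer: -2093052126985473842/441156596497 ≈ -4.7445e+6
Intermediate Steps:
r = -1/256872 (r = 1/(-256872) = -1/256872 ≈ -3.8930e-6)
-4744466 - (-1054531 + 2400611)/(r - 1717418) = -4744466 - (-1054531 + 2400611)/(-1/256872 - 1717418) = -4744466 - 1346080/(-441156596497/256872) = -4744466 - 1346080*(-256872)/441156596497 = -4744466 - 1*(-345770261760/441156596497) = -4744466 + 345770261760/441156596497 = -2093052126985473842/441156596497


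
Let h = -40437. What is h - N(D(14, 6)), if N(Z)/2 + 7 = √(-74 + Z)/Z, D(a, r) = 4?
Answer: -40423 - I*√70/2 ≈ -40423.0 - 4.1833*I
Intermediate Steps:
N(Z) = -14 + 2*√(-74 + Z)/Z (N(Z) = -14 + 2*(√(-74 + Z)/Z) = -14 + 2*√(-74 + Z)/Z)
h - N(D(14, 6)) = -40437 - (-14 + 2*√(-74 + 4)/4) = -40437 - (-14 + 2*(¼)*√(-70)) = -40437 - (-14 + 2*(¼)*(I*√70)) = -40437 - (-14 + I*√70/2) = -40437 + (14 - I*√70/2) = -40423 - I*√70/2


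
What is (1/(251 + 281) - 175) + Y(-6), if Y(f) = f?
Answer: -96291/532 ≈ -181.00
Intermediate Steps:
(1/(251 + 281) - 175) + Y(-6) = (1/(251 + 281) - 175) - 6 = (1/532 - 175) - 6 = -93099/532 - 6 = -96291/532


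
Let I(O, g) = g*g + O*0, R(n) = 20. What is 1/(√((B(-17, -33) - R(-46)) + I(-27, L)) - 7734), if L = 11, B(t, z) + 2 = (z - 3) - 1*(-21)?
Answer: -1289/9969112 - √21/29907336 ≈ -0.00012945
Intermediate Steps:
B(t, z) = 16 + z (B(t, z) = -2 + ((z - 3) - 1*(-21)) = -2 + ((-3 + z) + 21) = -2 + (18 + z) = 16 + z)
I(O, g) = g² (I(O, g) = g² + 0 = g²)
1/(√((B(-17, -33) - R(-46)) + I(-27, L)) - 7734) = 1/(√(((16 - 33) - 1*20) + 11²) - 7734) = 1/(√((-17 - 20) + 121) - 7734) = 1/(√(-37 + 121) - 7734) = 1/(√84 - 7734) = 1/(2*√21 - 7734) = 1/(-7734 + 2*√21)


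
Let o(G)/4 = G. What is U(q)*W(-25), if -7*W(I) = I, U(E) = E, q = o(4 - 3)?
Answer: 100/7 ≈ 14.286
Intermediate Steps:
o(G) = 4*G
q = 4 (q = 4*(4 - 3) = 4*1 = 4)
W(I) = -I/7
U(q)*W(-25) = 4*(-⅐*(-25)) = 4*(25/7) = 100/7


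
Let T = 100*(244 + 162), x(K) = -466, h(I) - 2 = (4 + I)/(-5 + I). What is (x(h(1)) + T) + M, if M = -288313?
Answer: -248179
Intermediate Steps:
h(I) = 2 + (4 + I)/(-5 + I)
T = 40600 (T = 100*406 = 40600)
(x(h(1)) + T) + M = (-466 + 40600) - 288313 = 40134 - 288313 = -248179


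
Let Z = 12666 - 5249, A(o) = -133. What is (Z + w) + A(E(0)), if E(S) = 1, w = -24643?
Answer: -17359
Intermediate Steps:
Z = 7417
(Z + w) + A(E(0)) = (7417 - 24643) - 133 = -17226 - 133 = -17359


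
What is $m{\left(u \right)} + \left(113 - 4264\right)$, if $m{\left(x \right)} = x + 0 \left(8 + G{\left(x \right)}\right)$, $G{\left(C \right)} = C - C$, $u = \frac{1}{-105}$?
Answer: $- \frac{435856}{105} \approx -4151.0$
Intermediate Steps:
$u = - \frac{1}{105} \approx -0.0095238$
$G{\left(C \right)} = 0$
$m{\left(x \right)} = x$ ($m{\left(x \right)} = x + 0 \left(8 + 0\right) = x + 0 \cdot 8 = x + 0 = x$)
$m{\left(u \right)} + \left(113 - 4264\right) = - \frac{1}{105} + \left(113 - 4264\right) = - \frac{1}{105} - 4151 = - \frac{435856}{105}$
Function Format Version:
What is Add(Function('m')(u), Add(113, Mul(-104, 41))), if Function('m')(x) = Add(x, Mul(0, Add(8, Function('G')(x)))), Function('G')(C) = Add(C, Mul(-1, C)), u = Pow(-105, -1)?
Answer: Rational(-435856, 105) ≈ -4151.0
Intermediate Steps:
u = Rational(-1, 105) ≈ -0.0095238
Function('G')(C) = 0
Function('m')(x) = x (Function('m')(x) = Add(x, Mul(0, Add(8, 0))) = Add(x, Mul(0, 8)) = Add(x, 0) = x)
Add(Function('m')(u), Add(113, Mul(-104, 41))) = Add(Rational(-1, 105), Add(113, Mul(-104, 41))) = Add(Rational(-1, 105), Add(113, -4264)) = Add(Rational(-1, 105), -4151) = Rational(-435856, 105)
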